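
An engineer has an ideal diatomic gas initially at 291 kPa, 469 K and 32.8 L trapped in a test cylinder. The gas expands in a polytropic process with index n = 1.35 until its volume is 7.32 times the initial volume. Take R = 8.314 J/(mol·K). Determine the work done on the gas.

n = P₁V₁/(RT₁) = 291×32.8/(8.314×469) = 2.45 mol.
Polytropic n=1.35: T₂ = T₁(V₁/V₂)^(n−1) = 469×(0.137)^0.35 = 234 K; P₂ = P₁(V₁/V₂)^n = 19.8 kPa.
W = (P₁V₁−P₂V₂)/(n−1) = (291×32.8−19.8×240)/0.35 = 13700 J.
Work done on the gas = −W_by = -13700 J.

-13700 J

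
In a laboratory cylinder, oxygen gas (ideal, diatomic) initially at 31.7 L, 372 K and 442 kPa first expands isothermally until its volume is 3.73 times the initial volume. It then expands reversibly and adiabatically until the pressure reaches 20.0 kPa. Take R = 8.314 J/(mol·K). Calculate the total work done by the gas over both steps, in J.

n = P₁V₁/(RT₁) = 442×31.7/(8.314×372) = 4.53 mol.
Step 1 — Isothermal: T stays 372 K; PV = const ⇒ V₂ = 118 L, P₂ = 118 kPa.
ΔU = 0 (ideal gas, T constant).
W = nRT ln(V₂/V₁) = 4.53×8.314×372×ln(3.73) = 18400 J.
Q = ΔU + W = 18400 J.
State after step 1: P = 118 kPa, V = 118 L, T = 372 K.
Step 2 — Adiabatic: T₂/T₁ = (P₂/P₁)^((γ−1)/γ) ⇒ T₂ = 372×(0.169)^0.286 = 224 K; V₂ = 421 L.
ΔU = nCvΔT = 4.53×20.8×(224−372) = -14000 J.
Q = 0 for an adiabatic process, so W = −ΔU = 14000 J.
Net over both steps: W = 32400 J, Q = 18400 J, ΔU = -14000 J.

32400 J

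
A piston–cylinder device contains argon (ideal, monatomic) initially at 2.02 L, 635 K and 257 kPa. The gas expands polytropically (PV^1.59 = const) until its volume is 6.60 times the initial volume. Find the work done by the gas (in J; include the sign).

n = P₁V₁/(RT₁) = 257×2.02/(8.314×635) = 0.0983 mol.
Polytropic n=1.59: T₂ = T₁(V₁/V₂)^(n−1) = 635×(0.152)^0.59 = 209 K; P₂ = P₁(V₁/V₂)^n = 12.8 kPa.
W = (P₁V₁−P₂V₂)/(n−1) = (257×2.02−12.8×13.3)/0.59 = 591 J.

591 J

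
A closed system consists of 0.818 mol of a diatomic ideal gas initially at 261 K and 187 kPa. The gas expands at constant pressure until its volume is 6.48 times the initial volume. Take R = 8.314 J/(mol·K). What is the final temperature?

1690 K

V₁ = nRT₁/P₁ = 0.818×8.314×261/187 = 9.49 L.
Isobaric: P stays 187 kPa; V/T = const ⇒ T₂ = 1690 K, V₂ = 61.5 L.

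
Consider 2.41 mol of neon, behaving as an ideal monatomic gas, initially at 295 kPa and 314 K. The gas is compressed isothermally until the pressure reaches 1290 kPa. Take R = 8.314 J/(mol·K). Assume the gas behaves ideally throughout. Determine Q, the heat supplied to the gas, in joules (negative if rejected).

-9280 J

V₁ = nRT₁/P₁ = 2.41×8.314×314/295 = 21.3 L.
Isothermal: T stays 314 K; PV = const ⇒ V₂ = 4.88 L, P₂ = 1290 kPa.
ΔU = 0 (ideal gas, T constant).
W = nRT ln(V₂/V₁) = 2.41×8.314×314×ln(0.229) = -9280 J.
Q = ΔU + W = -9280 J.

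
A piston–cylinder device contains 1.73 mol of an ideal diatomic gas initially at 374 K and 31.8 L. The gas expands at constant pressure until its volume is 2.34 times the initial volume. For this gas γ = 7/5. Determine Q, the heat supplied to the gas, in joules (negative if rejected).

25200 J

P₁ = nRT₁/V₁ = 1.73×8.314×374/31.8 = 169 kPa.
Isobaric: P stays 169 kPa; V/T = const ⇒ T₂ = 875 K, V₂ = 74.4 L.
W = PΔV = 169×(74.4−31.8) kPa·L = 7210 J.
ΔU = nCvΔT = 1.73×20.8×(875−374) = 18000 J.
Q = ΔU + W = nCpΔT = 25200 J.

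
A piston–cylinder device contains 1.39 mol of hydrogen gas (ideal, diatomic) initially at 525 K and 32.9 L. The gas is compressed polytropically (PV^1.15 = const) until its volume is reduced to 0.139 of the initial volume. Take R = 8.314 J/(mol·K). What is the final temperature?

706 K

P₁ = nRT₁/V₁ = 1.39×8.314×525/32.9 = 184 kPa.
Polytropic n=1.15: T₂ = T₁(V₁/V₂)^(n−1) = 525×(7.19)^0.15 = 706 K; P₂ = P₁(V₁/V₂)^n = 1780 kPa.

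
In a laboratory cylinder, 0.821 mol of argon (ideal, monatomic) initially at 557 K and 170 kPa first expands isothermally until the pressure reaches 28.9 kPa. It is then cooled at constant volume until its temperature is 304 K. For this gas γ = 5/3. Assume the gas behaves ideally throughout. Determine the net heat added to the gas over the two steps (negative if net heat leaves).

V₁ = nRT₁/P₁ = 0.821×8.314×557/170 = 22.4 L.
Step 1 — Isothermal: T stays 557 K; PV = const ⇒ V₂ = 132 L, P₂ = 28.9 kPa.
ΔU = 0 (ideal gas, T constant).
W = nRT ln(V₂/V₁) = 0.821×8.314×557×ln(5.88) = 6740 J.
Q = ΔU + W = 6740 J.
State after step 1: P = 28.9 kPa, V = 132 L, T = 557 K.
Step 2 — Isochoric: V stays 132 L; P/T = const ⇒ T₂ = 304 K, P₂ = 15.8 kPa.
W = 0 (no volume change).
ΔU = nCvΔT = 0.821×12.5×(304−557) = -2590 J.
Q = ΔU = -2590 J.
Net over both steps: W = 6740 J, Q = 4150 J, ΔU = -2590 J.

4150 J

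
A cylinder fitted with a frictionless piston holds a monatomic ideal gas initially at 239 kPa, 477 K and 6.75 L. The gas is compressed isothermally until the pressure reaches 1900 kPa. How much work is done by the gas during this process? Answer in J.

-3340 J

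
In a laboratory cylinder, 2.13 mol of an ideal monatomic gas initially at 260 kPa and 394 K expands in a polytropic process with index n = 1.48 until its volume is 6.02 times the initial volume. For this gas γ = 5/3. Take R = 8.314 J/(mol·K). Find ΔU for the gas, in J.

-6040 J

V₁ = nRT₁/P₁ = 2.13×8.314×394/260 = 26.8 L.
Polytropic n=1.48: T₂ = T₁(V₁/V₂)^(n−1) = 394×(0.166)^0.48 = 166 K; P₂ = P₁(V₁/V₂)^n = 18.2 kPa.
For an ideal gas ΔU = nCvΔT with Cv = (3/2)R = 12.5 J/(mol·K).
ΔU = 2.13×12.5×(166−394) = -6040 J.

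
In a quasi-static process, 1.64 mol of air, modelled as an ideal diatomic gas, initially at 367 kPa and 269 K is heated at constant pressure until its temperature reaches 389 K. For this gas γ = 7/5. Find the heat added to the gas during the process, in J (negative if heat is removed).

V₁ = nRT₁/P₁ = 1.64×8.314×269/367 = 9.99 L.
Isobaric: P stays 367 kPa; V/T = const ⇒ T₂ = 389 K, V₂ = 14.5 L.
W = PΔV = 367×(14.5−9.99) kPa·L = 1640 J.
ΔU = nCvΔT = 1.64×20.8×(389−269) = 4090 J.
Q = ΔU + W = nCpΔT = 5730 J.

5730 J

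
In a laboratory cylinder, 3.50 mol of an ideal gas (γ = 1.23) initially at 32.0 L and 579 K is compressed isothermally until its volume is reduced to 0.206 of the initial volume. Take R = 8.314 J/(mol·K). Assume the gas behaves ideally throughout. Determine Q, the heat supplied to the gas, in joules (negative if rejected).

P₁ = nRT₁/V₁ = 3.50×8.314×579/32.0 = 527 kPa.
Isothermal: T stays 579 K; PV = const ⇒ V₂ = 6.59 L, P₂ = 2560 kPa.
ΔU = 0 (ideal gas, T constant).
W = nRT ln(V₂/V₁) = 3.50×8.314×579×ln(0.206) = -26600 J.
Q = ΔU + W = -26600 J.

-26600 J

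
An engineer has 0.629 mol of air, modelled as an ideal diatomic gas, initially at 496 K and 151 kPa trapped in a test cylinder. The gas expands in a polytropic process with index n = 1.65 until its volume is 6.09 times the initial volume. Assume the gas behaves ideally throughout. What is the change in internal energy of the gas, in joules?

-4480 J

V₁ = nRT₁/P₁ = 0.629×8.314×496/151 = 17.2 L.
Polytropic n=1.65: T₂ = T₁(V₁/V₂)^(n−1) = 496×(0.164)^0.65 = 153 K; P₂ = P₁(V₁/V₂)^n = 7.66 kPa.
For an ideal gas ΔU = nCvΔT with Cv = (5/2)R = 20.8 J/(mol·K).
ΔU = 0.629×20.8×(153−496) = -4480 J.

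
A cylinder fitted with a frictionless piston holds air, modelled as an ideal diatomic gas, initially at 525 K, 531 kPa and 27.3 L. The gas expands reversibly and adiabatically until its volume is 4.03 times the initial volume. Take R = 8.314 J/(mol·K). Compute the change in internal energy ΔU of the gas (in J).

n = P₁V₁/(RT₁) = 531×27.3/(8.314×525) = 3.32 mol.
Adiabatic: TV^(γ−1) = const ⇒ T₂ = 525×(0.248)^0.400 = 301 K; PV^γ = const ⇒ P₂ = 75.5 kPa.
For an ideal gas ΔU = nCvΔT with Cv = (5/2)R = 20.8 J/(mol·K).
ΔU = 3.32×20.8×(301−525) = -15500 J.

-15500 J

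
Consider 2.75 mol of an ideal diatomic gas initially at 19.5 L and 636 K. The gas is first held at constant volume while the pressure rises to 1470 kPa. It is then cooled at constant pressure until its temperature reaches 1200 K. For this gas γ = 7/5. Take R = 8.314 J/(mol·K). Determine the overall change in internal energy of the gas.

32200 J

P₁ = nRT₁/V₁ = 2.75×8.314×636/19.5 = 746 kPa.
Step 1 — Isochoric: V stays 19.5 L; P/T = const ⇒ T₂ = 1250 K, P₂ = 1470 kPa.
W = 0 (no volume change).
ΔU = nCvΔT = 2.75×20.8×(1250−636) = 35300 J.
Q = ΔU = 35300 J.
State after step 1: P = 1470 kPa, V = 19.5 L, T = 1250 K.
Step 2 — Isobaric: P stays 1470 kPa; V/T = const ⇒ T₂ = 1200 K, V₂ = 18.7 L.
W = PΔV = 1470×(18.7−19.5) kPa·L = -1230 J.
ΔU = nCvΔT = 2.75×20.8×(1200−1250) = -3070 J.
Q = ΔU + W = nCpΔT = -4300 J.
Net over both steps: W = -1230 J, Q = 31000 J, ΔU = 32200 J.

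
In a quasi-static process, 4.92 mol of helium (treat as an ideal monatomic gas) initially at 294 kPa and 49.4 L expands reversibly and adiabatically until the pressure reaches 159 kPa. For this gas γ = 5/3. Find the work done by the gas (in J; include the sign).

4750 J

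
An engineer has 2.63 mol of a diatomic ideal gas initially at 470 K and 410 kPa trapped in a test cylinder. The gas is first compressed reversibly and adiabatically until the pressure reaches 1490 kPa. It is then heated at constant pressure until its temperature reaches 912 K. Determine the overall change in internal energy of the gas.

24200 J

V₁ = nRT₁/P₁ = 2.63×8.314×470/410 = 25.1 L.
Step 1 — Adiabatic: T₂/T₁ = (P₂/P₁)^((γ−1)/γ) ⇒ T₂ = 470×(3.63)^0.286 = 680 K; V₂ = 9.97 L.
ΔU = nCvΔT = 2.63×20.8×(680−470) = 11500 J.
Q = 0 for an adiabatic process, so W = −ΔU = -11500 J.
State after step 1: P = 1490 kPa, V = 9.97 L, T = 680 K.
Step 2 — Isobaric: P stays 1490 kPa; V/T = const ⇒ T₂ = 912 K, V₂ = 13.4 L.
W = PΔV = 1490×(13.4−9.97) kPa·L = 5080 J.
ΔU = nCvΔT = 2.63×20.8×(912−680) = 12700 J.
Q = ΔU + W = nCpΔT = 17800 J.
Net over both steps: W = -6370 J, Q = 17800 J, ΔU = 24200 J.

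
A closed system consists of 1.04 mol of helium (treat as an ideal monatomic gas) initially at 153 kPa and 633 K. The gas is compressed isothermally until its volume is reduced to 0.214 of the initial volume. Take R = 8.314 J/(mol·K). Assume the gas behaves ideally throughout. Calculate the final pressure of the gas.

715 kPa

V₁ = nRT₁/P₁ = 1.04×8.314×633/153 = 35.8 L.
Isothermal: T stays 633 K; PV = const ⇒ V₂ = 7.66 L, P₂ = 715 kPa.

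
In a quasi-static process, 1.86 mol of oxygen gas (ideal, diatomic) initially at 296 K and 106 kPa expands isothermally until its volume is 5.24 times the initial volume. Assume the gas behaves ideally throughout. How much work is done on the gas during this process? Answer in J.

V₁ = nRT₁/P₁ = 1.86×8.314×296/106 = 43.2 L.
Isothermal: T stays 296 K; PV = const ⇒ V₂ = 226 L, P₂ = 20.2 kPa.
W = nRT ln(V₂/V₁) = 1.86×8.314×296×ln(5.24) = 7580 J.
Work done on the gas = −W_by = -7580 J.

-7580 J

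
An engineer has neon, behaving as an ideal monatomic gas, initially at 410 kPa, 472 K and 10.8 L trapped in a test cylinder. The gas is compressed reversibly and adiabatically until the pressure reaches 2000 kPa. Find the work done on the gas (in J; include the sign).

n = P₁V₁/(RT₁) = 410×10.8/(8.314×472) = 1.13 mol.
Adiabatic: T₂/T₁ = (P₂/P₁)^((γ−1)/γ) ⇒ T₂ = 472×(4.88)^0.400 = 890 K; V₂ = 4.17 L.
ΔU = nCvΔT = 1.13×12.5×(890−472) = 5880 J.
Q = 0 for an adiabatic process, so W = −ΔU = -5880 J.
Work done on the gas = −W_by = 5880 J.

5880 J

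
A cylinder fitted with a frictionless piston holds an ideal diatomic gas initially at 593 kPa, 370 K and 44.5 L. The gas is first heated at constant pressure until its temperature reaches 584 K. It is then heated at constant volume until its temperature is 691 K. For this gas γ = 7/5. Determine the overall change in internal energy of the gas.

57200 J

n = P₁V₁/(RT₁) = 593×44.5/(8.314×370) = 8.58 mol.
Step 1 — Isobaric: P stays 593 kPa; V/T = const ⇒ T₂ = 584 K, V₂ = 70.2 L.
W = PΔV = 593×(70.2−44.5) kPa·L = 15300 J.
ΔU = nCvΔT = 8.58×20.8×(584−370) = 38200 J.
Q = ΔU + W = nCpΔT = 53400 J.
State after step 1: P = 593 kPa, V = 70.2 L, T = 584 K.
Step 2 — Isochoric: V stays 70.2 L; P/T = const ⇒ T₂ = 691 K, P₂ = 702 kPa.
W = 0 (no volume change).
ΔU = nCvΔT = 8.58×20.8×(691−584) = 19100 J.
Q = ΔU = 19100 J.
Net over both steps: W = 15300 J, Q = 72500 J, ΔU = 57200 J.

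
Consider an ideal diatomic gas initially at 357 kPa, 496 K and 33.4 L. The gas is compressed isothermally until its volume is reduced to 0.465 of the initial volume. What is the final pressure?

768 kPa

Isothermal: T stays 496 K; PV = const ⇒ V₂ = 15.5 L, P₂ = 768 kPa.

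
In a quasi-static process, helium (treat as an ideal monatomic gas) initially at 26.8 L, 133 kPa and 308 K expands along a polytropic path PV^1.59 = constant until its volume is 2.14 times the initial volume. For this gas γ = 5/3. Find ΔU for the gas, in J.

n = P₁V₁/(RT₁) = 133×26.8/(8.314×308) = 1.39 mol.
Polytropic n=1.59: T₂ = T₁(V₁/V₂)^(n−1) = 308×(0.467)^0.59 = 197 K; P₂ = P₁(V₁/V₂)^n = 39.7 kPa.
For an ideal gas ΔU = nCvΔT with Cv = (3/2)R = 12.5 J/(mol·K).
ΔU = 1.39×12.5×(197−308) = -1930 J.

-1930 J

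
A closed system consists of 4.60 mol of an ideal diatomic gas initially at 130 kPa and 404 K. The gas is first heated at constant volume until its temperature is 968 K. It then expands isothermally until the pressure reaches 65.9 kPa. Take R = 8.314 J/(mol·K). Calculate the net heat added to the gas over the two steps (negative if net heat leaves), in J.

111000 J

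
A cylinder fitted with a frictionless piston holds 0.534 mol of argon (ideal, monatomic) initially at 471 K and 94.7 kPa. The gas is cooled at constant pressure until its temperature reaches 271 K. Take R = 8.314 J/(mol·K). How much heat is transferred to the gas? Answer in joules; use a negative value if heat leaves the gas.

-2220 J

V₁ = nRT₁/P₁ = 0.534×8.314×471/94.7 = 22.1 L.
Isobaric: P stays 94.7 kPa; V/T = const ⇒ T₂ = 271 K, V₂ = 12.7 L.
W = PΔV = 94.7×(12.7−22.1) kPa·L = -888 J.
ΔU = nCvΔT = 0.534×12.5×(271−471) = -1330 J.
Q = ΔU + W = nCpΔT = -2220 J.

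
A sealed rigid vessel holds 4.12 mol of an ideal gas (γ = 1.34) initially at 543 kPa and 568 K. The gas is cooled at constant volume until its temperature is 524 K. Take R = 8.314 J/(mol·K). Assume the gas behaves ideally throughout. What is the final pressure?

501 kPa

V₁ = nRT₁/P₁ = 4.12×8.314×568/543 = 35.8 L.
Isochoric: V stays 35.8 L; P/T = const ⇒ T₂ = 524 K, P₂ = 501 kPa.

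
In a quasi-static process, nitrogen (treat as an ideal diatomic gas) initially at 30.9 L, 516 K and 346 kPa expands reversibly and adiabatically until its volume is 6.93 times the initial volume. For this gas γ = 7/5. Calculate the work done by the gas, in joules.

14400 J

n = P₁V₁/(RT₁) = 346×30.9/(8.314×516) = 2.49 mol.
Adiabatic: TV^(γ−1) = const ⇒ T₂ = 516×(0.144)^0.400 = 238 K; PV^γ = const ⇒ P₂ = 23.0 kPa.
ΔU = nCvΔT = 2.49×20.8×(238−516) = -14400 J.
Q = 0 for an adiabatic process, so W = −ΔU = 14400 J.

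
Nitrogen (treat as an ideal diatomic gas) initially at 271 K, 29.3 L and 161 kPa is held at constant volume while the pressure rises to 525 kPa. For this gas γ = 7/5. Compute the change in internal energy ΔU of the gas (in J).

n = P₁V₁/(RT₁) = 161×29.3/(8.314×271) = 2.09 mol.
Isochoric: V stays 29.3 L; P/T = const ⇒ T₂ = 884 K, P₂ = 525 kPa.
For an ideal gas ΔU = nCvΔT with Cv = (5/2)R = 20.8 J/(mol·K).
ΔU = 2.09×20.8×(884−271) = 26700 J.

26700 J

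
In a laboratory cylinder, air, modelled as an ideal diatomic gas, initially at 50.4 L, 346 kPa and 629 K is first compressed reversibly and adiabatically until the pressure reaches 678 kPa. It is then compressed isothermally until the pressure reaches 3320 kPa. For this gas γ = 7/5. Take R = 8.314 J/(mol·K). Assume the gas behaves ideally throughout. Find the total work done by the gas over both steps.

-42800 J

n = P₁V₁/(RT₁) = 346×50.4/(8.314×629) = 3.33 mol.
Step 1 — Adiabatic: T₂/T₁ = (P₂/P₁)^((γ−1)/γ) ⇒ T₂ = 629×(1.96)^0.286 = 762 K; V₂ = 31.2 L.
ΔU = nCvΔT = 3.33×20.8×(762−629) = 9240 J.
Q = 0 for an adiabatic process, so W = −ΔU = -9240 J.
State after step 1: P = 678 kPa, V = 31.2 L, T = 762 K.
Step 2 — Isothermal: T stays 762 K; PV = const ⇒ V₂ = 6.37 L, P₂ = 3320 kPa.
ΔU = 0 (ideal gas, T constant).
W = nRT ln(V₂/V₁) = 3.33×8.314×762×ln(0.204) = -33600 J.
Q = ΔU + W = -33600 J.
Net over both steps: W = -42800 J, Q = -33600 J, ΔU = 9240 J.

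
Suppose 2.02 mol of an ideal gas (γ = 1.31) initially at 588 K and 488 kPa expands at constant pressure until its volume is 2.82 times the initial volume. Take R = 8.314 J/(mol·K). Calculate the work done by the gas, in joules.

V₁ = nRT₁/P₁ = 2.02×8.314×588/488 = 20.2 L.
Isobaric: P stays 488 kPa; V/T = const ⇒ T₂ = 1660 K, V₂ = 57.1 L.
W = PΔV = 488×(57.1−20.2) kPa·L = 18000 J.

18000 J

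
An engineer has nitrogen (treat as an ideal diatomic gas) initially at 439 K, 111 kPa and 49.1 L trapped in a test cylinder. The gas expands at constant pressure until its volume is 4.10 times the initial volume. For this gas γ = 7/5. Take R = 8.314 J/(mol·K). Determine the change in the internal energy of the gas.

n = P₁V₁/(RT₁) = 111×49.1/(8.314×439) = 1.49 mol.
Isobaric: P stays 111 kPa; V/T = const ⇒ T₂ = 1800 K, V₂ = 201 L.
For an ideal gas ΔU = nCvΔT with Cv = (5/2)R = 20.8 J/(mol·K).
ΔU = 1.49×20.8×(1800−439) = 42200 J.

42200 J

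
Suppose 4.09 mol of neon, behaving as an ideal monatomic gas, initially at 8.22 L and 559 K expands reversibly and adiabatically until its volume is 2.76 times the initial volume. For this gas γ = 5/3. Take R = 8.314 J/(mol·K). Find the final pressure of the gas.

P₁ = nRT₁/V₁ = 4.09×8.314×559/8.22 = 2310 kPa.
Adiabatic: TV^(γ−1) = const ⇒ T₂ = 559×(0.362)^0.667 = 284 K; PV^γ = const ⇒ P₂ = 426 kPa.

426 kPa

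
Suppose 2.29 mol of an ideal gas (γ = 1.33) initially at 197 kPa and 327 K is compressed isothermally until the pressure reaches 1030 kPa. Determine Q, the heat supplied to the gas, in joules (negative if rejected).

-10300 J

V₁ = nRT₁/P₁ = 2.29×8.314×327/197 = 31.6 L.
Isothermal: T stays 327 K; PV = const ⇒ V₂ = 6.04 L, P₂ = 1030 kPa.
ΔU = 0 (ideal gas, T constant).
W = nRT ln(V₂/V₁) = 2.29×8.314×327×ln(0.191) = -10300 J.
Q = ΔU + W = -10300 J.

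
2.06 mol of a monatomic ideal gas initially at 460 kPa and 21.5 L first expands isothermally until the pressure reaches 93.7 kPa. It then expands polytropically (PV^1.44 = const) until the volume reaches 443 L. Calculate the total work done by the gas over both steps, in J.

26300 J

T₁ = P₁V₁/(nR) = 460×21.5/(2.06×8.314) = 577 K.
Step 1 — Isothermal: T stays 577 K; PV = const ⇒ V₂ = 106 L, P₂ = 93.7 kPa.
ΔU = 0 (ideal gas, T constant).
W = nRT ln(V₂/V₁) = 2.06×8.314×577×ln(4.91) = 15700 J.
Q = ΔU + W = 15700 J.
State after step 1: P = 93.7 kPa, V = 106 L, T = 577 K.
Step 2 — Polytropic n=1.44: T₂ = T₁(V₁/V₂)^(n−1) = 577×(0.238)^0.44 = 307 K; P₂ = P₁(V₁/V₂)^n = 11.9 kPa.
W = (P₁V₁−P₂V₂)/(n−1) = (93.7×106−11.9×443)/0.44 = 10500 J.
ΔU = nCvΔT = 2.06×12.5×(307−577) = -6940 J.
Q = ΔU + W = 3580 J.
Net over both steps: W = 26300 J, Q = 19300 J, ΔU = -6940 J.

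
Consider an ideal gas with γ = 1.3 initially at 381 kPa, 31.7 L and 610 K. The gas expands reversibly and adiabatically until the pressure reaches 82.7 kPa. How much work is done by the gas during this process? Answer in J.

12000 J

n = P₁V₁/(RT₁) = 381×31.7/(8.314×610) = 2.38 mol.
Adiabatic: T₂/T₁ = (P₂/P₁)^((γ−1)/γ) ⇒ T₂ = 610×(0.217)^0.231 = 429 K; V₂ = 103 L.
ΔU = nCvΔT = 2.38×27.7×(429−610) = -12000 J.
Q = 0 for an adiabatic process, so W = −ΔU = 12000 J.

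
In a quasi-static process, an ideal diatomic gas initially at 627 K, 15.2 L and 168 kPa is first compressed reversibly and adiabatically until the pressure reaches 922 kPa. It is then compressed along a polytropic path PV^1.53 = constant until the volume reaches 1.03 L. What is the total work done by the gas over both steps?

-13300 J

n = P₁V₁/(RT₁) = 168×15.2/(8.314×627) = 0.490 mol.
Step 1 — Adiabatic: T₂/T₁ = (P₂/P₁)^((γ−1)/γ) ⇒ T₂ = 627×(5.49)^0.286 = 1020 K; V₂ = 4.50 L.
ΔU = nCvΔT = 0.490×20.8×(1020−627) = 4000 J.
Q = 0 for an adiabatic process, so W = −ΔU = -4000 J.
State after step 1: P = 922 kPa, V = 4.50 L, T = 1020 K.
Step 2 — Polytropic n=1.53: T₂ = T₁(V₁/V₂)^(n−1) = 1020×(4.37)^0.53 = 2230 K; P₂ = P₁(V₁/V₂)^n = 8820 kPa.
W = (P₁V₁−P₂V₂)/(n−1) = (922×4.50−8820×1.03)/0.53 = -9290 J.
ΔU = nCvΔT = 0.490×20.8×(2230−1020) = 12300 J.
Q = ΔU + W = 3020 J.
Net over both steps: W = -13300 J, Q = 3020 J, ΔU = 16300 J.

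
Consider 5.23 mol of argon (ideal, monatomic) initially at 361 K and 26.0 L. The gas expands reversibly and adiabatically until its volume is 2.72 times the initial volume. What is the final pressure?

P₁ = nRT₁/V₁ = 5.23×8.314×361/26.0 = 604 kPa.
Adiabatic: TV^(γ−1) = const ⇒ T₂ = 361×(0.368)^0.667 = 185 K; PV^γ = const ⇒ P₂ = 114 kPa.

114 kPa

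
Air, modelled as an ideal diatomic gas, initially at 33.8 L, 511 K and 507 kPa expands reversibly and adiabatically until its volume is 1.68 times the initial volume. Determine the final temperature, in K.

415 K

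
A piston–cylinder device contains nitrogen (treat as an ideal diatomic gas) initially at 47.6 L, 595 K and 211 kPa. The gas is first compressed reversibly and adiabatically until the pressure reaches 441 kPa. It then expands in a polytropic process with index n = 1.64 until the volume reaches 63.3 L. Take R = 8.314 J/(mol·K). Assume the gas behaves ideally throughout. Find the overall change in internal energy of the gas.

-6670 J

n = P₁V₁/(RT₁) = 211×47.6/(8.314×595) = 2.03 mol.
Step 1 — Adiabatic: T₂/T₁ = (P₂/P₁)^((γ−1)/γ) ⇒ T₂ = 595×(2.09)^0.286 = 734 K; V₂ = 28.1 L.
ΔU = nCvΔT = 2.03×20.8×(734−595) = 5890 J.
Q = 0 for an adiabatic process, so W = −ΔU = -5890 J.
State after step 1: P = 441 kPa, V = 28.1 L, T = 734 K.
Step 2 — Polytropic n=1.64: T₂ = T₁(V₁/V₂)^(n−1) = 734×(0.444)^0.64 = 437 K; P₂ = P₁(V₁/V₂)^n = 117 kPa.
W = (P₁V₁−P₂V₂)/(n−1) = (441×28.1−117×63.3)/0.64 = 7850 J.
ΔU = nCvΔT = 2.03×20.8×(437−734) = -12600 J.
Q = ΔU + W = -4710 J.
Net over both steps: W = 1960 J, Q = -4710 J, ΔU = -6670 J.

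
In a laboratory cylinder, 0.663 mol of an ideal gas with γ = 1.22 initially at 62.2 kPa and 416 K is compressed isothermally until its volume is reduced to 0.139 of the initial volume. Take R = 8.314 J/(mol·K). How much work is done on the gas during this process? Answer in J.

V₁ = nRT₁/P₁ = 0.663×8.314×416/62.2 = 36.9 L.
Isothermal: T stays 416 K; PV = const ⇒ V₂ = 5.12 L, P₂ = 447 kPa.
W = nRT ln(V₂/V₁) = 0.663×8.314×416×ln(0.139) = -4520 J.
Work done on the gas = −W_by = 4520 J.

4520 J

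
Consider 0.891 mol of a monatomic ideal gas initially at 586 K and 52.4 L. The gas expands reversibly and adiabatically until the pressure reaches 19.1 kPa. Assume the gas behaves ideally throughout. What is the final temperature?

P₁ = nRT₁/V₁ = 0.891×8.314×586/52.4 = 82.8 kPa.
Adiabatic: T₂/T₁ = (P₂/P₁)^((γ−1)/γ) ⇒ T₂ = 586×(0.231)^0.400 = 326 K; V₂ = 126 L.

326 K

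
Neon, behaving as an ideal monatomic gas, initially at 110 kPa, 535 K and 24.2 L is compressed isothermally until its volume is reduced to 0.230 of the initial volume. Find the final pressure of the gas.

478 kPa

Isothermal: T stays 535 K; PV = const ⇒ V₂ = 5.57 L, P₂ = 478 kPa.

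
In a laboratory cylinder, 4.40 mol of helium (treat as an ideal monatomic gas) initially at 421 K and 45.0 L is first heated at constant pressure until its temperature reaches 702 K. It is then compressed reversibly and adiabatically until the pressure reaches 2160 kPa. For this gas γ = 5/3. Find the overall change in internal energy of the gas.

57400 J

P₁ = nRT₁/V₁ = 4.40×8.314×421/45.0 = 342 kPa.
Step 1 — Isobaric: P stays 342 kPa; V/T = const ⇒ T₂ = 702 K, V₂ = 75.0 L.
W = PΔV = 342×(75.0−45.0) kPa·L = 10300 J.
ΔU = nCvΔT = 4.40×12.5×(702−421) = 15400 J.
Q = ΔU + W = nCpΔT = 25700 J.
State after step 1: P = 342 kPa, V = 75.0 L, T = 702 K.
Step 2 — Adiabatic: T₂/T₁ = (P₂/P₁)^((γ−1)/γ) ⇒ T₂ = 702×(6.31)^0.400 = 1470 K; V₂ = 24.8 L.
ΔU = nCvΔT = 4.40×12.5×(1470−702) = 42000 J.
Q = 0 for an adiabatic process, so W = −ΔU = -42000 J.
Net over both steps: W = -31700 J, Q = 25700 J, ΔU = 57400 J.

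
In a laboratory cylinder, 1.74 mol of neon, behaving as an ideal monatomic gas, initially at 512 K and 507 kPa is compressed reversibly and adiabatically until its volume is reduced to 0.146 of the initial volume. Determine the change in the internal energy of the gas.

29000 J

V₁ = nRT₁/P₁ = 1.74×8.314×512/507 = 14.6 L.
Adiabatic: TV^(γ−1) = const ⇒ T₂ = 512×(6.85)^0.667 = 1850 K; PV^γ = const ⇒ P₂ = 12500 kPa.
For an ideal gas ΔU = nCvΔT with Cv = (3/2)R = 12.5 J/(mol·K).
ΔU = 1.74×12.5×(1850−512) = 29000 J.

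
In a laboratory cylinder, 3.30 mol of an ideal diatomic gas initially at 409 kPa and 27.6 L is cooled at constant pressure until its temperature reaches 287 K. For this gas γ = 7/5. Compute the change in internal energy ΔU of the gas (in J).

T₁ = P₁V₁/(nR) = 409×27.6/(3.30×8.314) = 411 K.
Isobaric: P stays 409 kPa; V/T = const ⇒ T₂ = 287 K, V₂ = 19.3 L.
For an ideal gas ΔU = nCvΔT with Cv = (5/2)R = 20.8 J/(mol·K).
ΔU = 3.30×20.8×(287−411) = -8540 J.

-8540 J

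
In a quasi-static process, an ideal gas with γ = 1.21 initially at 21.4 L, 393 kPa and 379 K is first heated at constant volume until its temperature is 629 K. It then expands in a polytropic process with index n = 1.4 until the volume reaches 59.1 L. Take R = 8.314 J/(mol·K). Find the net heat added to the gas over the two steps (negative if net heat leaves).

15900 J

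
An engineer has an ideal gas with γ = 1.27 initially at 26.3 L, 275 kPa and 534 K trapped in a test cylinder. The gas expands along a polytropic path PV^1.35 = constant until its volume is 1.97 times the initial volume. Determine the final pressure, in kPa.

Polytropic n=1.35: T₂ = T₁(V₁/V₂)^(n−1) = 534×(0.508)^0.35 = 421 K; P₂ = P₁(V₁/V₂)^n = 110 kPa.

110 kPa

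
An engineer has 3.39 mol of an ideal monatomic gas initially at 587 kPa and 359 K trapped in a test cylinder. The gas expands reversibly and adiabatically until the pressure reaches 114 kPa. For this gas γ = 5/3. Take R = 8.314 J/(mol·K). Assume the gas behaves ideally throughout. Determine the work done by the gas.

7300 J

V₁ = nRT₁/P₁ = 3.39×8.314×359/587 = 17.2 L.
Adiabatic: T₂/T₁ = (P₂/P₁)^((γ−1)/γ) ⇒ T₂ = 359×(0.194)^0.400 = 186 K; V₂ = 46.1 L.
ΔU = nCvΔT = 3.39×12.5×(186−359) = -7300 J.
Q = 0 for an adiabatic process, so W = −ΔU = 7300 J.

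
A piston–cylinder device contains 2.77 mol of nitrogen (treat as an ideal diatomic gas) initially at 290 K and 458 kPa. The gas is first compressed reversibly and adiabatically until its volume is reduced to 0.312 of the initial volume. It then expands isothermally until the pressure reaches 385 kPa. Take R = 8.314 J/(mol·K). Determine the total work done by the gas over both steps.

V₁ = nRT₁/P₁ = 2.77×8.314×290/458 = 14.6 L.
Step 1 — Adiabatic: TV^(γ−1) = const ⇒ T₂ = 290×(3.21)^0.400 = 462 K; PV^γ = const ⇒ P₂ = 2340 kPa.
ΔU = nCvΔT = 2.77×20.8×(462−290) = 9910 J.
Q = 0 for an adiabatic process, so W = −ΔU = -9910 J.
State after step 1: P = 2340 kPa, V = 4.55 L, T = 462 K.
Step 2 — Isothermal: T stays 462 K; PV = const ⇒ V₂ = 27.6 L, P₂ = 385 kPa.
ΔU = 0 (ideal gas, T constant).
W = nRT ln(V₂/V₁) = 2.77×8.314×462×ln(6.08) = 19200 J.
Q = ΔU + W = 19200 J.
Net over both steps: W = 9290 J, Q = 19200 J, ΔU = 9910 J.

9290 J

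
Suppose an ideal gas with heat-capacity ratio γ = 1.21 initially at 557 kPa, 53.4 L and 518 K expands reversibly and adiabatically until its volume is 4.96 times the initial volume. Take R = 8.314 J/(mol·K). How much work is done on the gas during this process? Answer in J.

n = P₁V₁/(RT₁) = 557×53.4/(8.314×518) = 6.91 mol.
Adiabatic: TV^(γ−1) = const ⇒ T₂ = 518×(0.202)^0.210 = 370 K; PV^γ = const ⇒ P₂ = 80.2 kPa.
ΔU = nCvΔT = 6.91×39.6×(370−518) = -40400 J.
Q = 0 for an adiabatic process, so W = −ΔU = 40400 J.
Work done on the gas = −W_by = -40400 J.

-40400 J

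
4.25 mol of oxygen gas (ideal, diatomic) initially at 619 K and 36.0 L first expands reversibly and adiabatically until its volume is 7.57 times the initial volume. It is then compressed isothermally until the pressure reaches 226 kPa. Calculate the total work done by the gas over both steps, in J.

12400 J

P₁ = nRT₁/V₁ = 4.25×8.314×619/36.0 = 608 kPa.
Step 1 — Adiabatic: TV^(γ−1) = const ⇒ T₂ = 619×(0.132)^0.400 = 275 K; PV^γ = const ⇒ P₂ = 35.7 kPa.
ΔU = nCvΔT = 4.25×20.8×(275−619) = -30300 J.
Q = 0 for an adiabatic process, so W = −ΔU = 30300 J.
State after step 1: P = 35.7 kPa, V = 273 L, T = 275 K.
Step 2 — Isothermal: T stays 275 K; PV = const ⇒ V₂ = 43.1 L, P₂ = 226 kPa.
ΔU = 0 (ideal gas, T constant).
W = nRT ln(V₂/V₁) = 4.25×8.314×275×ln(0.158) = -18000 J.
Q = ΔU + W = -18000 J.
Net over both steps: W = 12400 J, Q = -18000 J, ΔU = -30300 J.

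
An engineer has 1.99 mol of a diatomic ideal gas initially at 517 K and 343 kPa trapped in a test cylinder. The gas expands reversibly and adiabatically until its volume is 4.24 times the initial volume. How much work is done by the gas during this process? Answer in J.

9390 J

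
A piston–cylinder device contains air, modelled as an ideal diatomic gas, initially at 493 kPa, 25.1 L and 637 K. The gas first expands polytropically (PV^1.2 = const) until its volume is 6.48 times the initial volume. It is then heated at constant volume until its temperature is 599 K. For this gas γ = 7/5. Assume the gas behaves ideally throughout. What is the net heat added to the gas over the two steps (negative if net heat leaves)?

n = P₁V₁/(RT₁) = 493×25.1/(8.314×637) = 2.34 mol.
Step 1 — Polytropic n=1.2: T₂ = T₁(V₁/V₂)^(n−1) = 637×(0.154)^0.20 = 438 K; P₂ = P₁(V₁/V₂)^n = 52.4 kPa.
W = (P₁V₁−P₂V₂)/(n−1) = (493×25.1−52.4×163)/0.20 = 19300 J.
ΔU = nCvΔT = 2.34×20.8×(438−637) = -9650 J.
Q = ΔU + W = 9650 J.
State after step 1: P = 52.4 kPa, V = 163 L, T = 438 K.
Step 2 — Isochoric: V stays 163 L; P/T = const ⇒ T₂ = 599 K, P₂ = 71.5 kPa.
W = 0 (no volume change).
ΔU = nCvΔT = 2.34×20.8×(599−438) = 7800 J.
Q = ΔU = 7800 J.
Net over both steps: W = 19300 J, Q = 17400 J, ΔU = -1850 J.

17400 J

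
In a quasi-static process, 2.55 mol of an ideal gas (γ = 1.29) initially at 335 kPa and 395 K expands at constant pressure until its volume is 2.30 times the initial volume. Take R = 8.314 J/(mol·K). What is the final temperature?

908 K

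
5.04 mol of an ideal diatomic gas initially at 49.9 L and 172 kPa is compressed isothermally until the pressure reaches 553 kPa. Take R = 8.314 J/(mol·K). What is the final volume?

15.5 L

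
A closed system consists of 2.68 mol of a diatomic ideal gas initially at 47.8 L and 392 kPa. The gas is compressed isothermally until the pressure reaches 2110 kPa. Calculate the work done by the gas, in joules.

-31500 J

T₁ = P₁V₁/(nR) = 392×47.8/(2.68×8.314) = 841 K.
Isothermal: T stays 841 K; PV = const ⇒ V₂ = 8.88 L, P₂ = 2110 kPa.
W = nRT ln(V₂/V₁) = 2.68×8.314×841×ln(0.186) = -31500 J.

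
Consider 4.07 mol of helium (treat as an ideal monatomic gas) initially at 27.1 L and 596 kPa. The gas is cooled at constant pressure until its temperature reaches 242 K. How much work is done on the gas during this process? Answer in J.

T₁ = P₁V₁/(nR) = 596×27.1/(4.07×8.314) = 477 K.
Isobaric: P stays 596 kPa; V/T = const ⇒ T₂ = 242 K, V₂ = 13.7 L.
W = PΔV = 596×(13.7−27.1) kPa·L = -7960 J.
Work done on the gas = −W_by = 7960 J.

7960 J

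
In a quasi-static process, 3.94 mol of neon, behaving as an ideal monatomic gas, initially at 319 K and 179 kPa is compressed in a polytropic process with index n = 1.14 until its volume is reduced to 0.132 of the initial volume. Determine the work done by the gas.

V₁ = nRT₁/P₁ = 3.94×8.314×319/179 = 58.4 L.
Polytropic n=1.14: T₂ = T₁(V₁/V₂)^(n−1) = 319×(7.58)^0.14 = 424 K; P₂ = P₁(V₁/V₂)^n = 1800 kPa.
W = (P₁V₁−P₂V₂)/(n−1) = (179×58.4−1800×7.71)/0.14 = -24500 J.

-24500 J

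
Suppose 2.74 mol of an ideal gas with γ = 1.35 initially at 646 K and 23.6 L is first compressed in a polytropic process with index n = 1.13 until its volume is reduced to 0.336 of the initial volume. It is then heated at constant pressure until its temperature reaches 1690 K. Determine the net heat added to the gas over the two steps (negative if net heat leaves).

72200 J

P₁ = nRT₁/V₁ = 2.74×8.314×646/23.6 = 624 kPa.
Step 1 — Polytropic n=1.13: T₂ = T₁(V₁/V₂)^(n−1) = 646×(2.98)^0.13 = 744 K; P₂ = P₁(V₁/V₂)^n = 2140 kPa.
W = (P₁V₁−P₂V₂)/(n−1) = (624×23.6−2140×7.93)/0.13 = -17200 J.
ΔU = nCvΔT = 2.74×23.8×(744−646) = 6400 J.
Q = ΔU + W = -10800 J.
State after step 1: P = 2140 kPa, V = 7.93 L, T = 744 K.
Step 2 — Isobaric: P stays 2140 kPa; V/T = const ⇒ T₂ = 1690 K, V₂ = 18.0 L.
W = PΔV = 2140×(18.0−7.93) kPa·L = 21500 J.
ΔU = nCvΔT = 2.74×23.8×(1690−744) = 61500 J.
Q = ΔU + W = nCpΔT = 83100 J.
Net over both steps: W = 4300 J, Q = 72200 J, ΔU = 68000 J.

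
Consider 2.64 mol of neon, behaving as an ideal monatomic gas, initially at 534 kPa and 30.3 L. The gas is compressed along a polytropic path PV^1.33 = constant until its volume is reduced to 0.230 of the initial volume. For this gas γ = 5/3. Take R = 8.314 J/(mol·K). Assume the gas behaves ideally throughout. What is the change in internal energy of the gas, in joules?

T₁ = P₁V₁/(nR) = 534×30.3/(2.64×8.314) = 737 K.
Polytropic n=1.33: T₂ = T₁(V₁/V₂)^(n−1) = 737×(4.35)^0.33 = 1200 K; P₂ = P₁(V₁/V₂)^n = 3770 kPa.
For an ideal gas ΔU = nCvΔT with Cv = (3/2)R = 12.5 J/(mol·K).
ΔU = 2.64×12.5×(1200−737) = 15100 J.

15100 J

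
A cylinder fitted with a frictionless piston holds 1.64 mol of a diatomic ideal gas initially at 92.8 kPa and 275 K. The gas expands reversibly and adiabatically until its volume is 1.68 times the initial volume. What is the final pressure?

V₁ = nRT₁/P₁ = 1.64×8.314×275/92.8 = 40.4 L.
Adiabatic: TV^(γ−1) = const ⇒ T₂ = 275×(0.595)^0.400 = 223 K; PV^γ = const ⇒ P₂ = 44.9 kPa.

44.9 kPa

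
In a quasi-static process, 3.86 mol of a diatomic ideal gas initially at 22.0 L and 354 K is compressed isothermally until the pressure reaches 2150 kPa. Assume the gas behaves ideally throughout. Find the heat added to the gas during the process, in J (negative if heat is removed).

P₁ = nRT₁/V₁ = 3.86×8.314×354/22.0 = 516 kPa.
Isothermal: T stays 354 K; PV = const ⇒ V₂ = 5.28 L, P₂ = 2150 kPa.
ΔU = 0 (ideal gas, T constant).
W = nRT ln(V₂/V₁) = 3.86×8.314×354×ln(0.240) = -16200 J.
Q = ΔU + W = -16200 J.

-16200 J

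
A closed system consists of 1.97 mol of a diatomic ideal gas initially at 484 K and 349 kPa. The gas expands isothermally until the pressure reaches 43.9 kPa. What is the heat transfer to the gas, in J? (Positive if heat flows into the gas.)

V₁ = nRT₁/P₁ = 1.97×8.314×484/349 = 22.7 L.
Isothermal: T stays 484 K; PV = const ⇒ V₂ = 181 L, P₂ = 43.9 kPa.
ΔU = 0 (ideal gas, T constant).
W = nRT ln(V₂/V₁) = 1.97×8.314×484×ln(7.95) = 16400 J.
Q = ΔU + W = 16400 J.

16400 J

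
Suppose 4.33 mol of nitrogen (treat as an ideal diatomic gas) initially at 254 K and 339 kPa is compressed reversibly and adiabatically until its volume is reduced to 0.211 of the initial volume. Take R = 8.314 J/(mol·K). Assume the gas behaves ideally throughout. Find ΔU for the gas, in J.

19700 J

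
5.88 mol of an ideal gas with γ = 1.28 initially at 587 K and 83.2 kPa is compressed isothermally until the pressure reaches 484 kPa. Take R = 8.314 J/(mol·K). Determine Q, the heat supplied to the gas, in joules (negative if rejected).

V₁ = nRT₁/P₁ = 5.88×8.314×587/83.2 = 345 L.
Isothermal: T stays 587 K; PV = const ⇒ V₂ = 59.3 L, P₂ = 484 kPa.
ΔU = 0 (ideal gas, T constant).
W = nRT ln(V₂/V₁) = 5.88×8.314×587×ln(0.172) = -50500 J.
Q = ΔU + W = -50500 J.

-50500 J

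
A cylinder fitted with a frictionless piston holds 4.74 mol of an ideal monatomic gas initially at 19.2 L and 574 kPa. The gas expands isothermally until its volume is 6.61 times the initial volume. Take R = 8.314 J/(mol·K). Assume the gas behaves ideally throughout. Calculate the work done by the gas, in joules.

20800 J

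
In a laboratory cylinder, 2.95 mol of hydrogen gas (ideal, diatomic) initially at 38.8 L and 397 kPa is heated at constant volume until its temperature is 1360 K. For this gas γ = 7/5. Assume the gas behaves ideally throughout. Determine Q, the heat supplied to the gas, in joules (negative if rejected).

T₁ = P₁V₁/(nR) = 397×38.8/(2.95×8.314) = 628 K.
Isochoric: V stays 38.8 L; P/T = const ⇒ T₂ = 1360 K, P₂ = 860 kPa.
W = 0 (no volume change).
ΔU = nCvΔT = 2.95×20.8×(1360−628) = 44900 J.
Q = ΔU = 44900 J.

44900 J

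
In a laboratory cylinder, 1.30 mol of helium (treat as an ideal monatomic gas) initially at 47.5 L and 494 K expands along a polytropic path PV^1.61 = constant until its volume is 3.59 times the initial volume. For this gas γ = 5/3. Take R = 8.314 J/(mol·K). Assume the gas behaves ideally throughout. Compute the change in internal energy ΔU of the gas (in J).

-4340 J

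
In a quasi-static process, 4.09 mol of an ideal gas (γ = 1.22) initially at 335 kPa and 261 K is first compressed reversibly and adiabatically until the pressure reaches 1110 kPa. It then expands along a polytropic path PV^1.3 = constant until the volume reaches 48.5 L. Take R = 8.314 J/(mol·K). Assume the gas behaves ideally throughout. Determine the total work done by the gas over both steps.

V₁ = nRT₁/P₁ = 4.09×8.314×261/335 = 26.5 L.
Step 1 — Adiabatic: T₂/T₁ = (P₂/P₁)^((γ−1)/γ) ⇒ T₂ = 261×(3.31)^0.180 = 324 K; V₂ = 9.92 L.
ΔU = nCvΔT = 4.09×37.8×(324−261) = 9730 J.
Q = 0 for an adiabatic process, so W = −ΔU = -9730 J.
State after step 1: P = 1110 kPa, V = 9.92 L, T = 324 K.
Step 2 — Polytropic n=1.3: T₂ = T₁(V₁/V₂)^(n−1) = 324×(0.205)^0.30 = 201 K; P₂ = P₁(V₁/V₂)^n = 141 kPa.
W = (P₁V₁−P₂V₂)/(n−1) = (1110×9.92−141×48.5)/0.30 = 13900 J.
ΔU = nCvΔT = 4.09×37.8×(201−324) = -19000 J.
Q = ΔU + W = -5060 J.
Net over both steps: W = 4180 J, Q = -5060 J, ΔU = -9230 J.

4180 J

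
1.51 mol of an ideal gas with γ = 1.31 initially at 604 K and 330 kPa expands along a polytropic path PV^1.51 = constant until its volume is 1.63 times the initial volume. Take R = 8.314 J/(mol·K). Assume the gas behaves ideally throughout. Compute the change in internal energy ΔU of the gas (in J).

-5390 J

V₁ = nRT₁/P₁ = 1.51×8.314×604/330 = 23.0 L.
Polytropic n=1.51: T₂ = T₁(V₁/V₂)^(n−1) = 604×(0.613)^0.51 = 471 K; P₂ = P₁(V₁/V₂)^n = 158 kPa.
For an ideal gas ΔU = nCvΔT with Cv = R/(γ−1) = 26.8 J/(mol·K).
ΔU = 1.51×26.8×(471−604) = -5390 J.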